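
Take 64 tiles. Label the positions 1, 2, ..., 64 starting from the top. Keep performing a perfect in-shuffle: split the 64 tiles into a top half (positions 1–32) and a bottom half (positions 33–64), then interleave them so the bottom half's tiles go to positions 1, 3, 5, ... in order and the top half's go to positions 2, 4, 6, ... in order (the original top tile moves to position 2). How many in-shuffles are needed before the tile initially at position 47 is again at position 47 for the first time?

Follow position 47 under repeated in-shuffles:
47 → 29 → 58 → 51 → 37 → 9 → 18 → 36 → 7 → 14 → 28 → 56 → 47
It first returns after 12 in-shuffles.

12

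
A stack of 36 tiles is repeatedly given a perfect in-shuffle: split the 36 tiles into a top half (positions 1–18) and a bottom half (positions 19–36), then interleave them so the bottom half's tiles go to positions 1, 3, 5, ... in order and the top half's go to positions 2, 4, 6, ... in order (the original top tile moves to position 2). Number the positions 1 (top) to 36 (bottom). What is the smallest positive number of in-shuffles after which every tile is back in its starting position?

36

The in-shuffle permutes the 36 positions with cycle lengths [36].
Every tile is home exactly when every cycle has completed a whole number of laps, i.e. after lcm(36) = 36 in-shuffles.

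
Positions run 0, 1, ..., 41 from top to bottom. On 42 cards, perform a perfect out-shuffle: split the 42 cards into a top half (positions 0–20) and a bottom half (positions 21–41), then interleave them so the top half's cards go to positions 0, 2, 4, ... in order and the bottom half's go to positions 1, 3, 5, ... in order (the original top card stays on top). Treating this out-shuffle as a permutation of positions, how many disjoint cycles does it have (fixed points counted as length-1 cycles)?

4

Trace each unvisited position around until it returns:
(0) (1 2 4 8 16 32 ... len 20) (3 6 12 24 7 14 ... len 20) (41)
4 cycles in total.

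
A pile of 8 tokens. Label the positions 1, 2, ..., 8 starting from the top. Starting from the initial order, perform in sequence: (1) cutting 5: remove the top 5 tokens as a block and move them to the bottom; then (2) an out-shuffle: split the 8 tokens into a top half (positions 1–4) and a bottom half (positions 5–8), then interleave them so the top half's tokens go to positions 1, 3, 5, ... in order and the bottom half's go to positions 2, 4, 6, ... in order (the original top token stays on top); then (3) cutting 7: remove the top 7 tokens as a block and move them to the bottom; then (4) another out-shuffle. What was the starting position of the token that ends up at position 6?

4

Undo the operations in reverse order, starting from position 6:
  undo op 4 (out-shuffle, from bottom half): 6 ← 7
  undo op 3 (cut 7): 7 ← 6
  undo op 2 (out-shuffle, from bottom half): 6 ← 7
  undo op 1 (cut 5): 7 ← 4
So the token at position 6 came from original position 4.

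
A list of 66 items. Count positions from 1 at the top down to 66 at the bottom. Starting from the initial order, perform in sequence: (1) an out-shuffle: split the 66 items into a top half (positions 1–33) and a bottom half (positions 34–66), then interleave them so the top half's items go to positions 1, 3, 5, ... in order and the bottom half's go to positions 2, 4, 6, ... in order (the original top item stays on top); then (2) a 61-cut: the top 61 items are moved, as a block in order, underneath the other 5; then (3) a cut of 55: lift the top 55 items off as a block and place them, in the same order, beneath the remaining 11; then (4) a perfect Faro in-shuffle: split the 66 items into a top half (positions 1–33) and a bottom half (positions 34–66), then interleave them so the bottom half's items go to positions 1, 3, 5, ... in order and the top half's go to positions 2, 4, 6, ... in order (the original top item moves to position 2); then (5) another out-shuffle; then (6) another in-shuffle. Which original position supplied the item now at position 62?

62

Undo the operations in reverse order, starting from position 62:
  undo op 6 (in-shuffle, from top half): 62 ← 31
  undo op 5 (out-shuffle, from top half): 31 ← 16
  undo op 4 (in-shuffle, from top half): 16 ← 8
  undo op 3 (cut 55): 8 ← 63
  undo op 2 (cut 61): 63 ← 58
  undo op 1 (out-shuffle, from bottom half): 58 ← 62
So the item at position 62 came from original position 62.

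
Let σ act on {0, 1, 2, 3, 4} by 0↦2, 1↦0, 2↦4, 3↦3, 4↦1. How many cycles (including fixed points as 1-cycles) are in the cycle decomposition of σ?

2

Cycle decomposition: (0 2 4 1) (3).
2 cycles.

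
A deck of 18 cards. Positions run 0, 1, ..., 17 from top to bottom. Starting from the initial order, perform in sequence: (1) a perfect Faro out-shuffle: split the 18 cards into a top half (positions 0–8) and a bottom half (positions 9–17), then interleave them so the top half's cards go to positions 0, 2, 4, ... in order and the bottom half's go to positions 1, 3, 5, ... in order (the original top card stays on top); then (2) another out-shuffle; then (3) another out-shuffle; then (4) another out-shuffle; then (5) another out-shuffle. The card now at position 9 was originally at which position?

4

Undo the operations in reverse order, starting from position 9:
  undo op 5 (out-shuffle, from bottom half): 9 ← 13
  undo op 4 (out-shuffle, from bottom half): 13 ← 15
  undo op 3 (out-shuffle, from bottom half): 15 ← 16
  undo op 2 (out-shuffle, from top half): 16 ← 8
  undo op 1 (out-shuffle, from top half): 8 ← 4
So the card at position 9 came from original position 4.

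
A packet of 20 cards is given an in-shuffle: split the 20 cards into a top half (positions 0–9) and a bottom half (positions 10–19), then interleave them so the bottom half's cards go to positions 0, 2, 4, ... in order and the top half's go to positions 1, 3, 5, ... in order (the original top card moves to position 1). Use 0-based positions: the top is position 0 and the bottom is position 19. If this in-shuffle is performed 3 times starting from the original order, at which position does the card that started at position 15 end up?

1

Track the card's position through each in-shuffle:
15 → 10 → 0 → 1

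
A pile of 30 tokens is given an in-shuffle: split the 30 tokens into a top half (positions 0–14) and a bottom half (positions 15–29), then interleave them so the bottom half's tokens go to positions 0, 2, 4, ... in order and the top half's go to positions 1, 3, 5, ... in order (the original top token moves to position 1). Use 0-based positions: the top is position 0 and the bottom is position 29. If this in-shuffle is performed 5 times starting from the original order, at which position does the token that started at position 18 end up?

18

Track the token's position through each in-shuffle:
18 → 6 → 13 → 27 → 24 → 18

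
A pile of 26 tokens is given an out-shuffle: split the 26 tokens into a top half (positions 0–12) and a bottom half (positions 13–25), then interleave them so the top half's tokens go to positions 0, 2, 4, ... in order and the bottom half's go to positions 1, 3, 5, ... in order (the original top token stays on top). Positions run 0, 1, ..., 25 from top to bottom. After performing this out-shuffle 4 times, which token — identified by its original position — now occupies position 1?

Work backwards from position 1, undoing one out-shuffle at a time:
1 ← 13 ← 19 ← 22 ← 11
So the token now at position 1 started at position 11.

11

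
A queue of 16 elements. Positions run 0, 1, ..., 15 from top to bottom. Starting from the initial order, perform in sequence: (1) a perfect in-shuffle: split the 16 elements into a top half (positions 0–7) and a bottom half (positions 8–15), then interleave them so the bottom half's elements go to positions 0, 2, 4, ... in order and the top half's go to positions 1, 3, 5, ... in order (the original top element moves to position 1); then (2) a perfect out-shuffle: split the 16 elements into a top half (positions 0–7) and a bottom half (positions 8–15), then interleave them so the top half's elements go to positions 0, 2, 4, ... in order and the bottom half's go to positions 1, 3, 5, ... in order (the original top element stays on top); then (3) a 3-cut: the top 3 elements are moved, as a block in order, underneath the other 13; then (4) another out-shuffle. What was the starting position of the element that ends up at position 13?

Undo the operations in reverse order, starting from position 13:
  undo op 4 (out-shuffle, from bottom half): 13 ← 14
  undo op 3 (cut 3): 14 ← 1
  undo op 2 (out-shuffle, from bottom half): 1 ← 8
  undo op 1 (in-shuffle, from bottom half): 8 ← 12
So the element at position 13 came from original position 12.

12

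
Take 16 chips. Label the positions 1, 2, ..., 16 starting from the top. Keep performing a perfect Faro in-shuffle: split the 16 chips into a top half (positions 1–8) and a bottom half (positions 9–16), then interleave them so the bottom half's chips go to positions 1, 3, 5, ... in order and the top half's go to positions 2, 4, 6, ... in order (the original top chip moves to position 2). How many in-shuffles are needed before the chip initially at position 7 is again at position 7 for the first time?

8

Follow position 7 under repeated in-shuffles:
7 → 14 → 11 → 5 → 10 → 3 → 6 → 12 → 7
It first returns after 8 in-shuffles.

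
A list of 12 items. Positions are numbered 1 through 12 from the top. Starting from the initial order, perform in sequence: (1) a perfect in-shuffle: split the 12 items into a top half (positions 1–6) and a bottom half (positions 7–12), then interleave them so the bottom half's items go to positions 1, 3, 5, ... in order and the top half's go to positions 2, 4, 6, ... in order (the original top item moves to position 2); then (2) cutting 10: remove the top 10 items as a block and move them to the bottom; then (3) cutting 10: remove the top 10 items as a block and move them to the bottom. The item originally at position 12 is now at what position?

Track the item from position 12 forward through each operation:
  after op 1 (in-shuffle): 12 → 11
  after op 2 (cut 10): 11 → 1
  after op 3 (cut 10): 1 → 3

3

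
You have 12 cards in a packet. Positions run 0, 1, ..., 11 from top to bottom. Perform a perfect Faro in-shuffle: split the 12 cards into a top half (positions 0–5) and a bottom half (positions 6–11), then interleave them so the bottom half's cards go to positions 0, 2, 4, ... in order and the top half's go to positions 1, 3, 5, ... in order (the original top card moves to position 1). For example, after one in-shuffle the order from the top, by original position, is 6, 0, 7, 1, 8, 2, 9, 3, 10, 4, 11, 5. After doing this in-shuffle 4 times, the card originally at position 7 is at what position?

10

Track the card's position through each in-shuffle:
7 → 2 → 5 → 11 → 10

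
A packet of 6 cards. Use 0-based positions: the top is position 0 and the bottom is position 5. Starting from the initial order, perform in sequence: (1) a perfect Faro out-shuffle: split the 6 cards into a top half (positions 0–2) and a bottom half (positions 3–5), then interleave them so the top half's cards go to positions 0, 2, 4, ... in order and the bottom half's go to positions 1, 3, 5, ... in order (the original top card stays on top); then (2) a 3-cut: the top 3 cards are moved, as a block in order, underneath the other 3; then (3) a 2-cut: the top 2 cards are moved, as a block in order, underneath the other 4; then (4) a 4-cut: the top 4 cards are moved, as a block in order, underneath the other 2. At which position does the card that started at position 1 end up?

5

Track the card from position 1 forward through each operation:
  after op 1 (out-shuffle): 1 → 2
  after op 2 (cut 3): 2 → 5
  after op 3 (cut 2): 5 → 3
  after op 4 (cut 4): 3 → 5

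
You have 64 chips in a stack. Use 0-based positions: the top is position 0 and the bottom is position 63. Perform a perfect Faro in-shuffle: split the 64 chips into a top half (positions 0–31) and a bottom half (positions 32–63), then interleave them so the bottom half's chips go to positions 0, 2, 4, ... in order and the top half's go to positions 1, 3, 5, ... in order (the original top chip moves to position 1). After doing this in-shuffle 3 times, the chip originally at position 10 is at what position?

Track the chip's position through each in-shuffle:
10 → 21 → 43 → 22

22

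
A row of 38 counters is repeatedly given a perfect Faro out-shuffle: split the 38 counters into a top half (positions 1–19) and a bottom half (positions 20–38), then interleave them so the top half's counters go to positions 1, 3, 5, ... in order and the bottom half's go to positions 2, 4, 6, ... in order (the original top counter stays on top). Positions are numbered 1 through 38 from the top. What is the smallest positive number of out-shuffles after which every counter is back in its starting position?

The out-shuffle permutes the 38 positions with cycle lengths [1, 1, 36].
Every counter is home exactly when every cycle has completed a whole number of laps, i.e. after lcm(1, 36) = 36 out-shuffles.

36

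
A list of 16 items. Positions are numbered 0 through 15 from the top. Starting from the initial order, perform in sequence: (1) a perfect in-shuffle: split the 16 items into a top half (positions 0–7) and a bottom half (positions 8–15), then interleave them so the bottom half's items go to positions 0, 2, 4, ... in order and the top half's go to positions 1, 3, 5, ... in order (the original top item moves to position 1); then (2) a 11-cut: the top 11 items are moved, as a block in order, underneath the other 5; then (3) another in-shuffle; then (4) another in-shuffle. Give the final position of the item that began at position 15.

15

Track the item from position 15 forward through each operation:
  after op 1 (in-shuffle): 15 → 14
  after op 2 (cut 11): 14 → 3
  after op 3 (in-shuffle): 3 → 7
  after op 4 (in-shuffle): 7 → 15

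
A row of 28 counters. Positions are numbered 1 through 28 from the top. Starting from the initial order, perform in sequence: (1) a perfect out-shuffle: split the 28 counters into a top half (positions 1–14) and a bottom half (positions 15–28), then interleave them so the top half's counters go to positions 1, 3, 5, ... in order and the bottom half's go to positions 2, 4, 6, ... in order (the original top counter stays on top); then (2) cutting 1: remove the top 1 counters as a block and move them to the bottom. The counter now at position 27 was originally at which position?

Undo the operations in reverse order, starting from position 27:
  undo op 2 (cut 1): 27 ← 28
  undo op 1 (out-shuffle, from bottom half): 28 ← 28
So the counter at position 27 came from original position 28.

28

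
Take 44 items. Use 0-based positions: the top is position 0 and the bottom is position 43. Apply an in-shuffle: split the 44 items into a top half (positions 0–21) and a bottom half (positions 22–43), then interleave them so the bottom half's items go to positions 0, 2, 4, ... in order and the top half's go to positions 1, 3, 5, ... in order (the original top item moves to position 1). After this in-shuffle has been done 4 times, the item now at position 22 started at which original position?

Work backwards from position 22, undoing one in-shuffle at a time:
22 ← 33 ← 16 ← 30 ← 37
So the item now at position 22 started at position 37.

37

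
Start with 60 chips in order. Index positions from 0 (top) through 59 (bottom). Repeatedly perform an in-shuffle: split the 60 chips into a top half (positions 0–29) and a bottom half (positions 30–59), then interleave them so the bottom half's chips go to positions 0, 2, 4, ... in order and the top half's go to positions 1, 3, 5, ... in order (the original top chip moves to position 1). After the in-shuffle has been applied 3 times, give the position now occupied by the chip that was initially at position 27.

Track the chip's position through each in-shuffle:
27 → 55 → 50 → 40

40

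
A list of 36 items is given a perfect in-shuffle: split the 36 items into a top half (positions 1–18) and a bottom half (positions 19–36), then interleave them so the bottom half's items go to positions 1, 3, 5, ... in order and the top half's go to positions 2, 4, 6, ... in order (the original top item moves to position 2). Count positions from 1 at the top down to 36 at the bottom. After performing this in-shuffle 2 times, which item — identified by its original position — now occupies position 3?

Work backwards from position 3, undoing one in-shuffle at a time:
3 ← 20 ← 10
So the item now at position 3 started at position 10.

10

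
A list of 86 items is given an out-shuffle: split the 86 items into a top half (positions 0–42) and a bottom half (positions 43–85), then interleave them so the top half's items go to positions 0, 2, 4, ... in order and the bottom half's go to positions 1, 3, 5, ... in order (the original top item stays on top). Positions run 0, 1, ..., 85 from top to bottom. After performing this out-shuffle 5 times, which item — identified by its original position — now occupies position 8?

Work backwards from position 8, undoing one out-shuffle at a time:
8 ← 4 ← 2 ← 1 ← 43 ← 64
So the item now at position 8 started at position 64.

64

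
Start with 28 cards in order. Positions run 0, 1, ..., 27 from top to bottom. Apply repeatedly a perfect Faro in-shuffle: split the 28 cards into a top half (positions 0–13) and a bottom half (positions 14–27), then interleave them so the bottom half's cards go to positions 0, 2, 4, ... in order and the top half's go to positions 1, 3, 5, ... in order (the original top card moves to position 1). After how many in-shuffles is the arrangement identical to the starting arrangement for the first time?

The in-shuffle permutes the 28 positions with cycle lengths [28].
Every card is home exactly when every cycle has completed a whole number of laps, i.e. after lcm(28) = 28 in-shuffles.

28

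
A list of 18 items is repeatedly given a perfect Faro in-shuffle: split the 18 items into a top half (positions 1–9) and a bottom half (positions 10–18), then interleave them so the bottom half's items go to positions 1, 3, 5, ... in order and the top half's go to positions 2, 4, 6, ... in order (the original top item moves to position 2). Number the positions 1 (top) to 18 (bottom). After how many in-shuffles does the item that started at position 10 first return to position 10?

Follow position 10 under repeated in-shuffles:
10 → 1 → 2 → 4 → 8 → 16 → 13 → 7 → 14 → 9 → 18 → 17 → 15 → 11 → 3 → 6 → 12 → 5 → 10
It first returns after 18 in-shuffles.

18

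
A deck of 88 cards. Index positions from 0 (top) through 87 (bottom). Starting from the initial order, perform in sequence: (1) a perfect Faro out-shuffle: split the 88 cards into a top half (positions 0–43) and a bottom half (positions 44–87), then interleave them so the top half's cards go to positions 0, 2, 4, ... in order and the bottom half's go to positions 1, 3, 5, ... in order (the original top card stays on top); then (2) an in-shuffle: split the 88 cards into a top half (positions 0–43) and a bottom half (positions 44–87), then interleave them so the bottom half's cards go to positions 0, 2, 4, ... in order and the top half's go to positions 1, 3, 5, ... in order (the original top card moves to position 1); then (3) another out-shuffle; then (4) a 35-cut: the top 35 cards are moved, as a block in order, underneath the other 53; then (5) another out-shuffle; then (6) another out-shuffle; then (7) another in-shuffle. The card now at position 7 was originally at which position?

Undo the operations in reverse order, starting from position 7:
  undo op 7 (in-shuffle, from top half): 7 ← 3
  undo op 6 (out-shuffle, from bottom half): 3 ← 45
  undo op 5 (out-shuffle, from bottom half): 45 ← 66
  undo op 4 (cut 35): 66 ← 13
  undo op 3 (out-shuffle, from bottom half): 13 ← 50
  undo op 2 (in-shuffle, from bottom half): 50 ← 69
  undo op 1 (out-shuffle, from bottom half): 69 ← 78
So the card at position 7 came from original position 78.

78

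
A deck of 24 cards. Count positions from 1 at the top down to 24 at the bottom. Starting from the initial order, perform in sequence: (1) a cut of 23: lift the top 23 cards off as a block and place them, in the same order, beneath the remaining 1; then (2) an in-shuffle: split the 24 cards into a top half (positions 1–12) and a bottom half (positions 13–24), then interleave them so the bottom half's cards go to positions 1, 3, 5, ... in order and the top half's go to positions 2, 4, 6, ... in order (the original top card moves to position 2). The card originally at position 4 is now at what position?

Track the card from position 4 forward through each operation:
  after op 1 (cut 23): 4 → 5
  after op 2 (in-shuffle): 5 → 10

10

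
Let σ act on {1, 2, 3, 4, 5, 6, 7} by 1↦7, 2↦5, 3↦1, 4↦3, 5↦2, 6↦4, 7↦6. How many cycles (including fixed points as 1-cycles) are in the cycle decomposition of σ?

Cycle decomposition: (1 7 6 4 3) (2 5).
2 cycles.

2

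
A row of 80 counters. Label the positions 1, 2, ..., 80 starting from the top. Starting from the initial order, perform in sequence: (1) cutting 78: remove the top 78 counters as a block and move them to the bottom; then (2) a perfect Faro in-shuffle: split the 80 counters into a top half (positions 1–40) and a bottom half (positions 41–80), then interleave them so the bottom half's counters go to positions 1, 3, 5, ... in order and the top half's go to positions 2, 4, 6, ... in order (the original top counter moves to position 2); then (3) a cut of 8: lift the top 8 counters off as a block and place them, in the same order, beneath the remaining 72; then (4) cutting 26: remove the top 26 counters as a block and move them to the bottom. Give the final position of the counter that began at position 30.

30

Track the counter from position 30 forward through each operation:
  after op 1 (cut 78): 30 → 32
  after op 2 (in-shuffle): 32 → 64
  after op 3 (cut 8): 64 → 56
  after op 4 (cut 26): 56 → 30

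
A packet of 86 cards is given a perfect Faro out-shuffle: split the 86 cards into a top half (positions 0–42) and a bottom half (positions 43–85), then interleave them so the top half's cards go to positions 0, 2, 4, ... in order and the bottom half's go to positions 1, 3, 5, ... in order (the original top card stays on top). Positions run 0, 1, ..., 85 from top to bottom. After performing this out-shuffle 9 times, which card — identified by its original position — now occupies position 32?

16

Work backwards from position 32, undoing one out-shuffle at a time:
32 ← 16 ← 8 ← 4 ← 2 ← 1 ← 43 ← 64 ← 32 ← 16
So the card now at position 32 started at position 16.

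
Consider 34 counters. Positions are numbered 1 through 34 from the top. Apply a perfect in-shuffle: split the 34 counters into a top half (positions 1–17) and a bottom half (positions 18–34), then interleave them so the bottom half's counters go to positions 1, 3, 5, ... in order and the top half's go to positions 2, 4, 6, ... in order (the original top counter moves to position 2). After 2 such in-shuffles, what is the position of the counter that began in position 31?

Track the counter's position through each in-shuffle:
31 → 27 → 19

19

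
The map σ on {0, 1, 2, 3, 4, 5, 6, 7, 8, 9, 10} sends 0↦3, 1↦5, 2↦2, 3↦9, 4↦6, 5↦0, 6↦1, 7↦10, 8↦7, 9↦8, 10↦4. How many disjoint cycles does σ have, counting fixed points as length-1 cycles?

Cycle decomposition: (0 3 9 8 7 10 4 6 1 5) (2).
2 cycles.

2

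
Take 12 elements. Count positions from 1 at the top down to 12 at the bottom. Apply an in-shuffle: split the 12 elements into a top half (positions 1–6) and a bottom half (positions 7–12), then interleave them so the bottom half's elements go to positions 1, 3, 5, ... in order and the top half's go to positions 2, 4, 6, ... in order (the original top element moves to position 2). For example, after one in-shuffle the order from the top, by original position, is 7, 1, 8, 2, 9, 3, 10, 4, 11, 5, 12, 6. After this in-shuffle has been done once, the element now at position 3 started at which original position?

8

Work backwards from position 3, undoing one in-shuffle at a time:
3 ← 8
So the element now at position 3 started at position 8.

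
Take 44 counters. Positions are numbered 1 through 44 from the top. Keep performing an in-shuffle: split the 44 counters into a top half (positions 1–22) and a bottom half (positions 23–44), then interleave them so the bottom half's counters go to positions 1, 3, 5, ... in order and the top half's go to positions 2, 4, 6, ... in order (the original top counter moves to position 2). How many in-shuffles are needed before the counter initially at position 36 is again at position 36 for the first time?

4

Follow position 36 under repeated in-shuffles:
36 → 27 → 9 → 18 → 36
It first returns after 4 in-shuffles.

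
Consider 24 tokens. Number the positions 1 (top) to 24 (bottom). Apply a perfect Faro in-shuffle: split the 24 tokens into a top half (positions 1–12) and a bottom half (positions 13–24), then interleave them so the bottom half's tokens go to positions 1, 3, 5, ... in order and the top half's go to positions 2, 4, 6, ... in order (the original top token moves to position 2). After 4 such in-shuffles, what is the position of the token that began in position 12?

17

Track the token's position through each in-shuffle:
12 → 24 → 23 → 21 → 17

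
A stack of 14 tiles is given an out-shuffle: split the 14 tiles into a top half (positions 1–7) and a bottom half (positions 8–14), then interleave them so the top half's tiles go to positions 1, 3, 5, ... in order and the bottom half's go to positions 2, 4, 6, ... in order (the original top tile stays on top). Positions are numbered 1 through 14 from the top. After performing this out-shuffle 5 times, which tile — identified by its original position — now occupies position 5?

6

Work backwards from position 5, undoing one out-shuffle at a time:
5 ← 3 ← 2 ← 8 ← 11 ← 6
So the tile now at position 5 started at position 6.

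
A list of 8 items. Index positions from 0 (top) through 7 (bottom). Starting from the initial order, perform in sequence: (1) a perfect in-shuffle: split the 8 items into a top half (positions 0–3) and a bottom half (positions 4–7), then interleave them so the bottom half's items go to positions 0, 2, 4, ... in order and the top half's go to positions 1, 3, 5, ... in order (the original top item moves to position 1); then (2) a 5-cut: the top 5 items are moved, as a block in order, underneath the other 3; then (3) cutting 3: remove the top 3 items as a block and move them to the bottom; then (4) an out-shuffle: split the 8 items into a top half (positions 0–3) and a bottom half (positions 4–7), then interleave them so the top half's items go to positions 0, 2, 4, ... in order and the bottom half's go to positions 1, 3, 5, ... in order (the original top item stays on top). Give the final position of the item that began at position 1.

Track the item from position 1 forward through each operation:
  after op 1 (in-shuffle): 1 → 3
  after op 2 (cut 5): 3 → 6
  after op 3 (cut 3): 6 → 3
  after op 4 (out-shuffle): 3 → 6

6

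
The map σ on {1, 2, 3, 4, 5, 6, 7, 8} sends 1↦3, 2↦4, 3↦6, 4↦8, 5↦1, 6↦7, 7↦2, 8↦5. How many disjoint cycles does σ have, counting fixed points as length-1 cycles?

1

Cycle decomposition: (1 3 6 7 2 4 8 5).
1 cycle.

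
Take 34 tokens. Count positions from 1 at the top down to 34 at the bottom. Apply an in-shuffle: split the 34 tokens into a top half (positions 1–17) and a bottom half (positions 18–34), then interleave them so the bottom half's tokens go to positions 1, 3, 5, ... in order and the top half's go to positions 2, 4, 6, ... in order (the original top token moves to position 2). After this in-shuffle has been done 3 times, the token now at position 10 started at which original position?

10

Work backwards from position 10, undoing one in-shuffle at a time:
10 ← 5 ← 20 ← 10
So the token now at position 10 started at position 10.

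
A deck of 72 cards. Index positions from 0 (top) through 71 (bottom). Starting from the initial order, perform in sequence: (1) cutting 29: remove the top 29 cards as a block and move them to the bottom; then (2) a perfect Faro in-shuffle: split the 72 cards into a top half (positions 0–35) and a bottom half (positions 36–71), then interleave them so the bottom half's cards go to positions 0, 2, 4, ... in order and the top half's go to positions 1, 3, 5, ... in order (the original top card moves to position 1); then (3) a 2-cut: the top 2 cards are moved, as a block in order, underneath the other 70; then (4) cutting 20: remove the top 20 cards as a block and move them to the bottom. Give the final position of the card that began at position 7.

6

Track the card from position 7 forward through each operation:
  after op 1 (cut 29): 7 → 50
  after op 2 (in-shuffle): 50 → 28
  after op 3 (cut 2): 28 → 26
  after op 4 (cut 20): 26 → 6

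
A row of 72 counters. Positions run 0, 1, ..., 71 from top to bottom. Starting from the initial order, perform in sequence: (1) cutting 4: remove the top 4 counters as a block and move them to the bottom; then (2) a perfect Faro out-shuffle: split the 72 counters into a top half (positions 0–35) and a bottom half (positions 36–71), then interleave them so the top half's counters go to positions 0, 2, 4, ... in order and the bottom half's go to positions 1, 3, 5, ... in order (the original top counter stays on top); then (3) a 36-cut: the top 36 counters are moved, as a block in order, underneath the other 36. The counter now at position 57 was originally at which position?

50

Undo the operations in reverse order, starting from position 57:
  undo op 3 (cut 36): 57 ← 21
  undo op 2 (out-shuffle, from bottom half): 21 ← 46
  undo op 1 (cut 4): 46 ← 50
So the counter at position 57 came from original position 50.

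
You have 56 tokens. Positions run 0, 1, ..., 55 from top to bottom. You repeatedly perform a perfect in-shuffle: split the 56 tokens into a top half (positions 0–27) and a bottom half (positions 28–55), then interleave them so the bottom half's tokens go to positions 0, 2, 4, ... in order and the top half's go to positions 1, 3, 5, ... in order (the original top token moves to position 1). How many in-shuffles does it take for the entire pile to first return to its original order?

The in-shuffle permutes the 56 positions with cycle lengths [2, 18, 18, 18].
Every token is home exactly when every cycle has completed a whole number of laps, i.e. after lcm(2, 18) = 18 in-shuffles.

18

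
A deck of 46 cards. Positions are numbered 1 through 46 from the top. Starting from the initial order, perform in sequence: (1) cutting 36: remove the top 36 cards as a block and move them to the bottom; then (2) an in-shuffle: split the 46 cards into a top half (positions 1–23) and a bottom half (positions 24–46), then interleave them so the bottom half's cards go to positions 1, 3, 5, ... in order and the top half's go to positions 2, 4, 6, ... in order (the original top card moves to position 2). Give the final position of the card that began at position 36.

Track the card from position 36 forward through each operation:
  after op 1 (cut 36): 36 → 46
  after op 2 (in-shuffle): 46 → 45

45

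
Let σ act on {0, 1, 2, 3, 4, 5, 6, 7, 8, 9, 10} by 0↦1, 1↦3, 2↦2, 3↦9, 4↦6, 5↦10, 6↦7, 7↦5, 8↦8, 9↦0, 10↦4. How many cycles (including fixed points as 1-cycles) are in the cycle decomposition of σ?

Cycle decomposition: (0 1 3 9) (2) (4 6 7 5 10) (8).
4 cycles.

4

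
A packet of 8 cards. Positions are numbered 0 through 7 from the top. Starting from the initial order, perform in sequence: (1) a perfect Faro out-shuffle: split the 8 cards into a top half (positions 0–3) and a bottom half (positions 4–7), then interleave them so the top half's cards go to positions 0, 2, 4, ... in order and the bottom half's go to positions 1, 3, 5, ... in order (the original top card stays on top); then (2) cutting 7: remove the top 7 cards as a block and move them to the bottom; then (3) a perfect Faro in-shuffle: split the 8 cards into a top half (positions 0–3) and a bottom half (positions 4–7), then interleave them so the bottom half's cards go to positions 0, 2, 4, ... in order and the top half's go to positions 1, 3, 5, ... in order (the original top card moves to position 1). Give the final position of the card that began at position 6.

Track the card from position 6 forward through each operation:
  after op 1 (out-shuffle): 6 → 5
  after op 2 (cut 7): 5 → 6
  after op 3 (in-shuffle): 6 → 4

4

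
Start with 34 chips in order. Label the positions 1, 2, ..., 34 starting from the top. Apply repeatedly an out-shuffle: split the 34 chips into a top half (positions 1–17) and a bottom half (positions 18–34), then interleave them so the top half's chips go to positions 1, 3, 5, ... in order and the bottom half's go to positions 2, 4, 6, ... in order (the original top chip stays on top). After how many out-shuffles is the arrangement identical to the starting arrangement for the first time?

The out-shuffle permutes the 34 positions with cycle lengths [1, 1, 2, 10, 10, 10].
Every chip is home exactly when every cycle has completed a whole number of laps, i.e. after lcm(1, 2, 10) = 10 out-shuffles.

10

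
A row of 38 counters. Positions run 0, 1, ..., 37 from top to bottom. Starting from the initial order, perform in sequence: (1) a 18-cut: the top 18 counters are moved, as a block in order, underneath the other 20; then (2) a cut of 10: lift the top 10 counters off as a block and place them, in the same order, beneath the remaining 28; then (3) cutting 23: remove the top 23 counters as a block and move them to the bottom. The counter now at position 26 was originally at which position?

1

Undo the operations in reverse order, starting from position 26:
  undo op 3 (cut 23): 26 ← 11
  undo op 2 (cut 10): 11 ← 21
  undo op 1 (cut 18): 21 ← 1
So the counter at position 26 came from original position 1.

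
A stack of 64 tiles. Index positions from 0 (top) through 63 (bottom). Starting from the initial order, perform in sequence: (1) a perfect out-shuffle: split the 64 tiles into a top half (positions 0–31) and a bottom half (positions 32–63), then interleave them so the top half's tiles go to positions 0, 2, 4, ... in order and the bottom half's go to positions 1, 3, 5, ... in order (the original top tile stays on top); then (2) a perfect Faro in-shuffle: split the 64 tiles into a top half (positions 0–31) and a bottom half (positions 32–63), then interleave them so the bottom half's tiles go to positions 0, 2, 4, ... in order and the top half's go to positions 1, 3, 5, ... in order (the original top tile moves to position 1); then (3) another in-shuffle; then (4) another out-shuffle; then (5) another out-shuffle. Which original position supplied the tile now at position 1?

26

Undo the operations in reverse order, starting from position 1:
  undo op 5 (out-shuffle, from bottom half): 1 ← 32
  undo op 4 (out-shuffle, from top half): 32 ← 16
  undo op 3 (in-shuffle, from bottom half): 16 ← 40
  undo op 2 (in-shuffle, from bottom half): 40 ← 52
  undo op 1 (out-shuffle, from top half): 52 ← 26
So the tile at position 1 came from original position 26.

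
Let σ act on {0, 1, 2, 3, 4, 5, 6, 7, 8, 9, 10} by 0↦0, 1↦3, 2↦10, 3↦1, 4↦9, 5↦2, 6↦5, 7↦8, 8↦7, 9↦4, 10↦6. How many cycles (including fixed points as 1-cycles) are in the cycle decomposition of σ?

Cycle decomposition: (0) (1 3) (2 10 6 5) (4 9) (7 8).
5 cycles.

5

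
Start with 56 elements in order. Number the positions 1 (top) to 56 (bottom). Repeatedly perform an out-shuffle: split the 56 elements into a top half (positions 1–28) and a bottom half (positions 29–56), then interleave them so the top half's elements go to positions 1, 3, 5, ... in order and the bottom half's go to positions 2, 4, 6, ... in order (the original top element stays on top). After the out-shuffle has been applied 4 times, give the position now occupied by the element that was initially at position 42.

52

Track the element's position through each out-shuffle:
42 → 28 → 55 → 54 → 52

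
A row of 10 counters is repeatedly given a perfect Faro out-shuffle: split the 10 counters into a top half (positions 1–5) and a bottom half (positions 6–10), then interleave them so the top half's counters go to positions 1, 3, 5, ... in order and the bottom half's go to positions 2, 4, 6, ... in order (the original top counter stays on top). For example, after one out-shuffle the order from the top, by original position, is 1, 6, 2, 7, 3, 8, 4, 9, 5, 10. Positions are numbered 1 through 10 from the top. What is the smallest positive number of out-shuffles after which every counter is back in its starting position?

6

The out-shuffle permutes the 10 positions with cycle lengths [1, 1, 2, 6].
Every counter is home exactly when every cycle has completed a whole number of laps, i.e. after lcm(1, 2, 6) = 6 out-shuffles.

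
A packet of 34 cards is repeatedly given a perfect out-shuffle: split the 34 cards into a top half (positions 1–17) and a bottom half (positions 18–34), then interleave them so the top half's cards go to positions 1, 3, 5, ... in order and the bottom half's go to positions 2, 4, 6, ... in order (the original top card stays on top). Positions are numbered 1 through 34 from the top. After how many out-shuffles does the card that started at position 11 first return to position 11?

Follow position 11 under repeated out-shuffles:
11 → 21 → 8 → 15 → 29 → 24 → 14 → 27 → 20 → 6 → 11
It first returns after 10 out-shuffles.

10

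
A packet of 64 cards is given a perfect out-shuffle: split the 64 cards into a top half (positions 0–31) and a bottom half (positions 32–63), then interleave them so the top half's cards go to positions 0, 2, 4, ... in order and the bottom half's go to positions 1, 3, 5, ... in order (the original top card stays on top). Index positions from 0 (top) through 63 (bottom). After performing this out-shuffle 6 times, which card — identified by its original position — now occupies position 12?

Work backwards from position 12, undoing one out-shuffle at a time:
12 ← 6 ← 3 ← 33 ← 48 ← 24 ← 12
So the card now at position 12 started at position 12.

12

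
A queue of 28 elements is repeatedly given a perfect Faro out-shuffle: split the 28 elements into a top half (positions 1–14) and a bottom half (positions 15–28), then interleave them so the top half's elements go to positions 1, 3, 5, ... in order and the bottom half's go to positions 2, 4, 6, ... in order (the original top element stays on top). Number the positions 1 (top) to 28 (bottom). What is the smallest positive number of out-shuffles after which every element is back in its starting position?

The out-shuffle permutes the 28 positions with cycle lengths [1, 1, 2, 6, 18].
Every element is home exactly when every cycle has completed a whole number of laps, i.e. after lcm(1, 2, 6, 18) = 18 out-shuffles.

18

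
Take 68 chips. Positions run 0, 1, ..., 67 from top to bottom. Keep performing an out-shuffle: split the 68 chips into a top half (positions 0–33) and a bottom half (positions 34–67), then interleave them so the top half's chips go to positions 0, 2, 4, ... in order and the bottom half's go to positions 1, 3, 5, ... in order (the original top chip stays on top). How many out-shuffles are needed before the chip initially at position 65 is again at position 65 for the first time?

66

Follow position 65 under repeated out-shuffles:
65 → 63 → 59 → 51 → 35 → 3 → 6 → 12 → ... → 65 (length 66)
It first returns after 66 out-shuffles.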